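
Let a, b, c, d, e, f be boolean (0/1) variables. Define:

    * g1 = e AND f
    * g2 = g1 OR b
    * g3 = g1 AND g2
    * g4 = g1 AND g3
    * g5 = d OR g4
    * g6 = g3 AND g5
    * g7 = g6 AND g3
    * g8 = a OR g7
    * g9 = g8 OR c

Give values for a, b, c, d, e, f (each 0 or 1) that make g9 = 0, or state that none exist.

a=0, b=0, c=0, d=0, e=0, f=0

Check with a=0, b=0, c=0, d=0, e=0, f=0:
g1 = e AND f = 0 AND 0 = 0
g2 = g1 OR b = 0 OR 0 = 0
g3 = g1 AND g2 = 0 AND 0 = 0
g4 = g1 AND g3 = 0 AND 0 = 0
g5 = d OR g4 = 0 OR 0 = 0
g6 = g3 AND g5 = 0 AND 0 = 0
g7 = g6 AND g3 = 0 AND 0 = 0
g8 = a OR g7 = 0 OR 0 = 0
g9 = g8 OR c = 0 OR 0 = 0
So g9 = 0 as required.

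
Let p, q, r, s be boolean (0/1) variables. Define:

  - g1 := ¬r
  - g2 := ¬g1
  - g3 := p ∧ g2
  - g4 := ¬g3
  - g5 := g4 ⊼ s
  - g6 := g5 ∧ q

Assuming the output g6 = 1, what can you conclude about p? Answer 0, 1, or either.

either

Both values of p occur among assignments with g6 = 1:
  p=0: p=0, q=1, r=0, s=0
  p=1: p=1, q=1, r=0, s=0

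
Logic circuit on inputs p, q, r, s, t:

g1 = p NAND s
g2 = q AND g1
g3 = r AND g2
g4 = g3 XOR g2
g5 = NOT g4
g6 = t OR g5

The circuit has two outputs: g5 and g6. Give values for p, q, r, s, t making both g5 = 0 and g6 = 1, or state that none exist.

Check with p=1, q=1, r=0, s=0, t=1:
g1 = p NAND s = 1 NAND 0 = 1
g2 = q AND g1 = 1 AND 1 = 1
g3 = r AND g2 = 0 AND 1 = 0
g4 = g3 XOR g2 = 0 XOR 1 = 1
g5 = NOT g4 = NOT 1 = 0
g6 = t OR g5 = 1 OR 0 = 1
So g5 = 0 and g6 = 1.

p=1, q=1, r=0, s=0, t=1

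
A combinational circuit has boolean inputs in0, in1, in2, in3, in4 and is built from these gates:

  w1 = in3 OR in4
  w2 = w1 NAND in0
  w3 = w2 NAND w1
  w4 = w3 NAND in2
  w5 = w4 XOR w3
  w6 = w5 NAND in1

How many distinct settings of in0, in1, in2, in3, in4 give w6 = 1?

w6 = w5 NAND in1 must be 1, so at least one of w5, in1 is 0.
Enumerating the 32 input combinations, 21 give w6 = 1 and 11 give w6 = 0.

21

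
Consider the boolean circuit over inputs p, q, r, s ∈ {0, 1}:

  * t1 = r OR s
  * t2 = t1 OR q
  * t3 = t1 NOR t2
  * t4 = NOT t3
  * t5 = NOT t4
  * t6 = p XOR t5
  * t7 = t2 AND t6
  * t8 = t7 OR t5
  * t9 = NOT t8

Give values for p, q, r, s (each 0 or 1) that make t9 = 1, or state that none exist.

t9 = NOT t8 must be 1, so t8 = 0.
Check with p=0 q=0 r=1 s=1:
t1 = r OR s = 1 OR 1 = 1
t2 = t1 OR q = 1 OR 0 = 1
t3 = t1 NOR t2 = 1 NOR 1 = 0
t4 = NOT t3 = NOT 0 = 1
t5 = NOT t4 = NOT 1 = 0
t6 = p XOR t5 = 0 XOR 0 = 0
t7 = t2 AND t6 = 1 AND 0 = 0
t8 = t7 OR t5 = 0 OR 0 = 0
t9 = NOT t8 = NOT 0 = 1
So t9 = 1 as required.

p=0 q=0 r=1 s=1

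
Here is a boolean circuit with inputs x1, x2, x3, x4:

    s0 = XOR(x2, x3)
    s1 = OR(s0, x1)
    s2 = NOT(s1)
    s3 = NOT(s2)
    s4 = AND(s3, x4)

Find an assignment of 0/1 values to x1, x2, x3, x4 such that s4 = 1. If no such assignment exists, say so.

Check with x1=1, x2=1, x3=1, x4=1:
s0 = XOR(x2, x3) = XOR(1, 1) = 0
s1 = OR(s0, x1) = OR(0, 1) = 1
s2 = NOT(s1) = NOT 1 = 0
s3 = NOT(s2) = NOT 0 = 1
s4 = AND(s3, x4) = AND(1, 1) = 1
So s4 = 1 as required.

x1=1, x2=1, x3=1, x4=1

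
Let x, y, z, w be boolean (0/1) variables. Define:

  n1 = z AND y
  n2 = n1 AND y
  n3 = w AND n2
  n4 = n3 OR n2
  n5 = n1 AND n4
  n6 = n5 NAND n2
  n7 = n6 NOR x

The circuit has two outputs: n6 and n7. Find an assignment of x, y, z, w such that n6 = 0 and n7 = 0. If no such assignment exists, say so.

x=1 y=1 z=1 w=0

Check with x=1 y=1 z=1 w=0:
n1 = z AND y = 1 AND 1 = 1
n2 = n1 AND y = 1 AND 1 = 1
n3 = w AND n2 = 0 AND 1 = 0
n4 = n3 OR n2 = 0 OR 1 = 1
n5 = n1 AND n4 = 1 AND 1 = 1
n6 = n5 NAND n2 = 1 NAND 1 = 0
n7 = n6 NOR x = 0 NOR 1 = 0
So n6 = 0 and n7 = 0.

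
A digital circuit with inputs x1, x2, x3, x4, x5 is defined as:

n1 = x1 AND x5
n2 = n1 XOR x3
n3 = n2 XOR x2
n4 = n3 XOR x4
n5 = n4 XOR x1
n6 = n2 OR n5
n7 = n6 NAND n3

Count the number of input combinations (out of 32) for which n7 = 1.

20

n7 = n6 NAND n3 must be 1, so at least one of n6, n3 is 0.
Enumerating the 32 input combinations, 20 give n7 = 1 and 12 give n7 = 0.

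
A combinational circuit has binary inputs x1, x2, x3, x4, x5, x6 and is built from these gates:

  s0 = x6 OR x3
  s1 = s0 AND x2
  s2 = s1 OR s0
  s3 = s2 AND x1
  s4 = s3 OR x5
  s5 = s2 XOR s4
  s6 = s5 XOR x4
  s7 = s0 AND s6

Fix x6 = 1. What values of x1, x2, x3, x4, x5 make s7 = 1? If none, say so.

x1=0, x2=1, x3=0, x4=1, x5=1

Check with x6 = 1 and x1=0, x2=1, x3=0, x4=1, x5=1:
s0 = x6 OR x3 = 1 OR 0 = 1
s1 = s0 AND x2 = 1 AND 1 = 1
s2 = s1 OR s0 = 1 OR 1 = 1
s3 = s2 AND x1 = 1 AND 0 = 0
s4 = s3 OR x5 = 0 OR 1 = 1
s5 = s2 XOR s4 = 1 XOR 1 = 0
s6 = s5 XOR x4 = 0 XOR 1 = 1
s7 = s0 AND s6 = 1 AND 1 = 1
So s7 = 1.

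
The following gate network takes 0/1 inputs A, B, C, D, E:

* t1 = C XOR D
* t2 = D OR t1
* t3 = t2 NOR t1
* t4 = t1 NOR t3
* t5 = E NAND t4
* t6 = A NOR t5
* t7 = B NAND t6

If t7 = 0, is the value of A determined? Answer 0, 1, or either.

t7 = B NAND t6 must be 0, so both B = 1 and t6 = 1.
t6 = A NOR t5 must be 1, so both A = 0 and t5 = 0.
t5 = E NAND t4 must be 0, so both E = 1 and t4 = 1.
Every assignment with t7 = 0 has A = 0; there are 1 such assignment(s).
  A=0, B=1, C=1, D=1, E=1

0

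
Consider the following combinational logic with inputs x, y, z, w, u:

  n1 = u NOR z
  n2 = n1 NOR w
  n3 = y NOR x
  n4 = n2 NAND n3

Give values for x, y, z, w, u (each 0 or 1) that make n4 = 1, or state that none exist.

n4 = n2 NAND n3 must be 1, so at least one of n2, n3 is 0.
Check with x=1, y=1, z=1, w=0, u=1:
n1 = u NOR z = 1 NOR 1 = 0
n2 = n1 NOR w = 0 NOR 0 = 1
n3 = y NOR x = 1 NOR 1 = 0
n4 = n2 NAND n3 = 1 NAND 0 = 1
So n4 = 1 as required.

x=1, y=1, z=1, w=0, u=1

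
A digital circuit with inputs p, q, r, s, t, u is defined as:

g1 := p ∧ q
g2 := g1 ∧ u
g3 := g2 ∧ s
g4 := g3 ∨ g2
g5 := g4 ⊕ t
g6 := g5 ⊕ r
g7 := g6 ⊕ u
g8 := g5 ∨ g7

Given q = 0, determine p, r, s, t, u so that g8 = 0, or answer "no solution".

Check with q = 0 and p=1, r=1, s=0, t=0, u=1:
g1 = p ∧ q = 1 ∧ 0 = 0
g2 = g1 ∧ u = 0 ∧ 1 = 0
g3 = g2 ∧ s = 0 ∧ 0 = 0
g4 = g3 ∨ g2 = 0 ∨ 0 = 0
g5 = g4 ⊕ t = 0 ⊕ 0 = 0
g6 = g5 ⊕ r = 0 ⊕ 1 = 1
g7 = g6 ⊕ u = 1 ⊕ 1 = 0
g8 = g5 ∨ g7 = 0 ∨ 0 = 0
So g8 = 0.

p=1 r=1 s=0 t=0 u=1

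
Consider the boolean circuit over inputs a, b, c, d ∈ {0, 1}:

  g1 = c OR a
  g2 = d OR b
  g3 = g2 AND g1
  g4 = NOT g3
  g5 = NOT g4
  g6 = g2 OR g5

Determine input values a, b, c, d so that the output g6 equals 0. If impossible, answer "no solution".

a=1, b=0, c=0, d=0

g6 = g2 OR g5 must be 0, so both g2 = 0 and g5 = 0.
Check with a=1, b=0, c=0, d=0:
g1 = c OR a = 0 OR 1 = 1
g2 = d OR b = 0 OR 0 = 0
g3 = g2 AND g1 = 0 AND 1 = 0
g4 = NOT g3 = NOT 0 = 1
g5 = NOT g4 = NOT 1 = 0
g6 = g2 OR g5 = 0 OR 0 = 0
So g6 = 0 as required.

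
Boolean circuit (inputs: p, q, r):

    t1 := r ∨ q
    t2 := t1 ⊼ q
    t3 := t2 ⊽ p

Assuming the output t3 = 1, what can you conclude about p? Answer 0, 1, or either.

0

t3 = t2 ⊽ p must be 1, so both t2 = 0 and p = 0.
Every assignment with t3 = 1 has p = 0; there are 2 such assignment(s).
  p=0, q=1, r=0
  p=0, q=1, r=1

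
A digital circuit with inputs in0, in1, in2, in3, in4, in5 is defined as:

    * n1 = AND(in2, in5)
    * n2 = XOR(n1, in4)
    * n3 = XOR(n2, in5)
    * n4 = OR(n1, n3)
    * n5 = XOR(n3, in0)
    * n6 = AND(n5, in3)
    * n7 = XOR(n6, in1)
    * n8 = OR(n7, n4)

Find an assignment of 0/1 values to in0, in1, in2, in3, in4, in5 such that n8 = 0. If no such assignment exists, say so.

in0=1, in1=0, in2=0, in3=0, in4=0, in5=0

Check with in0=1, in1=0, in2=0, in3=0, in4=0, in5=0:
n1 = AND(in2, in5) = AND(0, 0) = 0
n2 = XOR(n1, in4) = XOR(0, 0) = 0
n3 = XOR(n2, in5) = XOR(0, 0) = 0
n4 = OR(n1, n3) = OR(0, 0) = 0
n5 = XOR(n3, in0) = XOR(0, 1) = 1
n6 = AND(n5, in3) = AND(1, 0) = 0
n7 = XOR(n6, in1) = XOR(0, 0) = 0
n8 = OR(n7, n4) = OR(0, 0) = 0
So n8 = 0 as required.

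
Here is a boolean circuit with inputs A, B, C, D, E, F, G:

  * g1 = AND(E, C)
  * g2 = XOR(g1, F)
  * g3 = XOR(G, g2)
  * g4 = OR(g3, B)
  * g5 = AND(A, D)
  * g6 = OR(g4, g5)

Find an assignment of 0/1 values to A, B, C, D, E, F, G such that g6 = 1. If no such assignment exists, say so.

A=1, B=0, C=1, D=0, E=1, F=0, G=0

Check with A=1, B=0, C=1, D=0, E=1, F=0, G=0:
g1 = AND(E, C) = AND(1, 1) = 1
g2 = XOR(g1, F) = XOR(1, 0) = 1
g3 = XOR(G, g2) = XOR(0, 1) = 1
g4 = OR(g3, B) = OR(1, 0) = 1
g5 = AND(A, D) = AND(1, 0) = 0
g6 = OR(g4, g5) = OR(1, 0) = 1
So g6 = 1 as required.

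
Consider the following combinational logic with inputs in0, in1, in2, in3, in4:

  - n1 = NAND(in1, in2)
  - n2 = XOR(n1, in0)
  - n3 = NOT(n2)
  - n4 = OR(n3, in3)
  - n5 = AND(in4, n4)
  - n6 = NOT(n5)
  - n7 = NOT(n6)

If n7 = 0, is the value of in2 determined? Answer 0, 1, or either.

either

Both values of in2 occur among assignments with n7 = 0:
  in2=0: in0=0, in1=0, in2=0, in3=0, in4=0
  in2=1: in0=0, in1=0, in2=1, in3=0, in4=0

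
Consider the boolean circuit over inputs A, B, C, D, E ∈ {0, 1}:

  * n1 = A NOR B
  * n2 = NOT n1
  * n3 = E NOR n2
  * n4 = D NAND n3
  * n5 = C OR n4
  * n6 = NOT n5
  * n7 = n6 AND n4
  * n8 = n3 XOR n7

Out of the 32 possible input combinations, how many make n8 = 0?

n8 = n3 XOR n7 must be 0, so n3 and n7 are equal.
Enumerating the 32 input combinations, 28 give n8 = 0 and 4 give n8 = 1.

28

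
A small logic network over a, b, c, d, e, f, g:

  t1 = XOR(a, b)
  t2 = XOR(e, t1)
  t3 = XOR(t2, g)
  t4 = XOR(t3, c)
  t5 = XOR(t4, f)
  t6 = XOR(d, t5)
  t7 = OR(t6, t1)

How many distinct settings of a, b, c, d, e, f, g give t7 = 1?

t7 = OR(t6, t1) must be 1, so at least one of t6, t1 is 1.
Enumerating the 128 input combinations, 96 give t7 = 1 and 32 give t7 = 0.

96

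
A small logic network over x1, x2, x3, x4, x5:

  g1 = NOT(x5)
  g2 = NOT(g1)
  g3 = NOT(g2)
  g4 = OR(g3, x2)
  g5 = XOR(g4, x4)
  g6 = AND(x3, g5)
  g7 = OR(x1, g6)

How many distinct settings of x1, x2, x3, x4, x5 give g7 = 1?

20

g7 = OR(x1, g6) must be 1, so at least one of x1, g6 is 1.
Enumerating the 32 input combinations, 20 give g7 = 1 and 12 give g7 = 0.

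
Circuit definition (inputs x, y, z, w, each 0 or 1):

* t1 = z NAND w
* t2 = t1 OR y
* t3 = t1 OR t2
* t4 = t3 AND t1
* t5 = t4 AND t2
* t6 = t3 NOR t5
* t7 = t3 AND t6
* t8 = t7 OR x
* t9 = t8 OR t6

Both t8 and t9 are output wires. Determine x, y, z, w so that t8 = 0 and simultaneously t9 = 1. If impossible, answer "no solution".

x=0, y=0, z=1, w=1

Check with x=0, y=0, z=1, w=1:
t1 = z NAND w = 1 NAND 1 = 0
t2 = t1 OR y = 0 OR 0 = 0
t3 = t1 OR t2 = 0 OR 0 = 0
t4 = t3 AND t1 = 0 AND 0 = 0
t5 = t4 AND t2 = 0 AND 0 = 0
t6 = t3 NOR t5 = 0 NOR 0 = 1
t7 = t3 AND t6 = 0 AND 1 = 0
t8 = t7 OR x = 0 OR 0 = 0
t9 = t8 OR t6 = 0 OR 1 = 1
So t8 = 0 and t9 = 1.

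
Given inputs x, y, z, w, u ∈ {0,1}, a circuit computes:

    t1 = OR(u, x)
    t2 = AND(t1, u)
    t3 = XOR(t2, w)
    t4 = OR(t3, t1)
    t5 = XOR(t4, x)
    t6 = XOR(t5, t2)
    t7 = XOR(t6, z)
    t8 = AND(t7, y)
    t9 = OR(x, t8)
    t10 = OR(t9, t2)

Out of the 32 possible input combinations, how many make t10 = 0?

t10 = OR(t9, t2) must be 0, so both t9 = 0 and t2 = 0.
t9 = OR(x, t8) must be 0, so both x = 0 and t8 = 0.
t2 = AND(t1, u) must be 0, so at least one of t1, u is 0.
Satisfying assignments:
  x=0, y=0, z=0, w=0, u=0
  x=0, y=0, z=0, w=1, u=0
  x=0, y=0, z=1, w=0, u=0
  x=0, y=0, z=1, w=1, u=0
  x=0, y=1, z=0, w=0, u=0
  x=0, y=1, z=1, w=1, u=0

6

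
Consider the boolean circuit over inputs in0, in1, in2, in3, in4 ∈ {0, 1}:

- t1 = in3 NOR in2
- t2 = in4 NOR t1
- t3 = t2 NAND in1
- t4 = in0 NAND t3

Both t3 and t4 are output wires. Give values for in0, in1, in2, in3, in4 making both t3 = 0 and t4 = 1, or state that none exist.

Check with in0=0 in1=1 in2=1 in3=1 in4=0:
t1 = in3 NOR in2 = 1 NOR 1 = 0
t2 = in4 NOR t1 = 0 NOR 0 = 1
t3 = t2 NAND in1 = 1 NAND 1 = 0
t4 = in0 NAND t3 = 0 NAND 0 = 1
So t3 = 0 and t4 = 1.

in0=0 in1=1 in2=1 in3=1 in4=0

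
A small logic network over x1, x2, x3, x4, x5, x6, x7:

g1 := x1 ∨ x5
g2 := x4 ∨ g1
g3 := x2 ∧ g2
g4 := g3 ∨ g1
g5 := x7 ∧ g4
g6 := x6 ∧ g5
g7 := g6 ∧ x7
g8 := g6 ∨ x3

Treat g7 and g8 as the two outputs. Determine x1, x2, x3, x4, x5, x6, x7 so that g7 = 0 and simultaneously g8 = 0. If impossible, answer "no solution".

Check with x1=1, x2=0, x3=0, x4=0, x5=0, x6=1, x7=0:
g1 = x1 ∨ x5 = 1 ∨ 0 = 1
g2 = x4 ∨ g1 = 0 ∨ 1 = 1
g3 = x2 ∧ g2 = 0 ∧ 1 = 0
g4 = g3 ∨ g1 = 0 ∨ 1 = 1
g5 = x7 ∧ g4 = 0 ∧ 1 = 0
g6 = x6 ∧ g5 = 1 ∧ 0 = 0
g7 = g6 ∧ x7 = 0 ∧ 0 = 0
g8 = g6 ∨ x3 = 0 ∨ 0 = 0
So g7 = 0 and g8 = 0.

x1=1, x2=0, x3=0, x4=0, x5=0, x6=1, x7=0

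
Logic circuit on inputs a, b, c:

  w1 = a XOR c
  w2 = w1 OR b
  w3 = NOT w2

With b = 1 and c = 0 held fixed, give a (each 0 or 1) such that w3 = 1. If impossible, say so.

no solution exists

With b = 1 and c = 0 fixed, none of the 2 settings of a give w3 = 1.
For example, with a=0:
w1 = a XOR c = 0 XOR 0 = 0
w2 = w1 OR b = 0 OR 1 = 1
w3 = NOT w2 = NOT 1 = 0
giving w3 = 0 ≠ 1.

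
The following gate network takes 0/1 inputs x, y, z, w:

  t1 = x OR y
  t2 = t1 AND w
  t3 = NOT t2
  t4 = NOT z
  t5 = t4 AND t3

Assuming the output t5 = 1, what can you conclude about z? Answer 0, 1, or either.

0

t5 = t4 AND t3 must be 1, so both t4 = 1 and t3 = 1.
Every assignment with t5 = 1 has z = 0; there are 5 such assignment(s).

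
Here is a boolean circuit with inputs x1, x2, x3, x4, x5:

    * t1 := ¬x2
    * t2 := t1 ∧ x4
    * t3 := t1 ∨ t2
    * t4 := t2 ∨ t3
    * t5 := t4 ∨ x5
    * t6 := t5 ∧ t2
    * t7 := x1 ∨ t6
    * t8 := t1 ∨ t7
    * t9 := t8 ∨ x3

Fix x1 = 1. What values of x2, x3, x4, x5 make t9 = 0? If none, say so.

With x1 = 1 fixed, none of the 16 settings of x2, x3, x4, x5 give t9 = 0.
For example, with x2=0, x3=0, x4=0, x5=1:
t1 = ¬x2 = ¬0 = 1
t2 = t1 ∧ x4 = 1 ∧ 0 = 0
t3 = t1 ∨ t2 = 1 ∨ 0 = 1
t4 = t2 ∨ t3 = 0 ∨ 1 = 1
t5 = t4 ∨ x5 = 1 ∨ 1 = 1
t6 = t5 ∧ t2 = 1 ∧ 0 = 0
t7 = x1 ∨ t6 = 1 ∨ 0 = 1
t8 = t1 ∨ t7 = 1 ∨ 1 = 1
t9 = t8 ∨ x3 = 1 ∨ 0 = 1
giving t9 = 1 ≠ 0.

no solution exists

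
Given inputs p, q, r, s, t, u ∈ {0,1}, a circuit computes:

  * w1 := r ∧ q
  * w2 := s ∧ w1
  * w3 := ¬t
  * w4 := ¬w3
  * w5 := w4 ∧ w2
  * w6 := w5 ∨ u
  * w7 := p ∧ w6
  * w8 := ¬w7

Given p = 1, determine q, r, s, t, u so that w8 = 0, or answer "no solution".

Check with p = 1 and q=0, r=1, s=1, t=1, u=1:
w1 = r ∧ q = 1 ∧ 0 = 0
w2 = s ∧ w1 = 1 ∧ 0 = 0
w3 = ¬t = ¬1 = 0
w4 = ¬w3 = ¬0 = 1
w5 = w4 ∧ w2 = 1 ∧ 0 = 0
w6 = w5 ∨ u = 0 ∨ 1 = 1
w7 = p ∧ w6 = 1 ∧ 1 = 1
w8 = ¬w7 = ¬1 = 0
So w8 = 0.

q=0, r=1, s=1, t=1, u=1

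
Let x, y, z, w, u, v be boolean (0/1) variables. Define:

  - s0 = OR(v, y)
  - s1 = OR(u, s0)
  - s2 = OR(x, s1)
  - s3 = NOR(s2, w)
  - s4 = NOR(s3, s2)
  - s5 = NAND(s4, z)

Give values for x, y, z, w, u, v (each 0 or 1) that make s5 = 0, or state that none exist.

x=0, y=0, z=1, w=1, u=0, v=0

s5 = NAND(s4, z) must be 0, so both s4 = 1 and z = 1.
Check with x=0, y=0, z=1, w=1, u=0, v=0:
s0 = OR(v, y) = OR(0, 0) = 0
s1 = OR(u, s0) = OR(0, 0) = 0
s2 = OR(x, s1) = OR(0, 0) = 0
s3 = NOR(s2, w) = NOR(0, 1) = 0
s4 = NOR(s3, s2) = NOR(0, 0) = 1
s5 = NAND(s4, z) = NAND(1, 1) = 0
So s5 = 0 as required.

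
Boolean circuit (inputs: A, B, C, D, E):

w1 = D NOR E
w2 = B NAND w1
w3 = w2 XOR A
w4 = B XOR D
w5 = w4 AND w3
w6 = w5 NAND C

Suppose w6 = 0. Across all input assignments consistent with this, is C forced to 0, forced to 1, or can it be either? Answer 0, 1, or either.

w6 = w5 NAND C must be 0, so both w5 = 1 and C = 1.
w5 = w4 AND w3 must be 1, so both w4 = 1 and w3 = 1.
w4 = B XOR D must be 1, so B and D differ.
Every assignment with w6 = 0 has C = 1; there are 4 such assignment(s).
  A=0, B=0, C=1, D=1, E=0
  A=0, B=0, C=1, D=1, E=1
  A=0, B=1, C=1, D=0, E=1
  A=1, B=1, C=1, D=0, E=0

1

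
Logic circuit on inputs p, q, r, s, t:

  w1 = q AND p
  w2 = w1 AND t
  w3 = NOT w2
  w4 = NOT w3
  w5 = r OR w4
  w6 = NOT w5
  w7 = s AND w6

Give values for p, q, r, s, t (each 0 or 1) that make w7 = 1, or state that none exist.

p=1 q=0 r=0 s=1 t=0

w7 = s AND w6 must be 1, so both s = 1 and w6 = 1.
w6 = NOT w5 must be 1, so w5 = 0.
Check with p=1 q=0 r=0 s=1 t=0:
w1 = q AND p = 0 AND 1 = 0
w2 = w1 AND t = 0 AND 0 = 0
w3 = NOT w2 = NOT 0 = 1
w4 = NOT w3 = NOT 1 = 0
w5 = r OR w4 = 0 OR 0 = 0
w6 = NOT w5 = NOT 0 = 1
w7 = s AND w6 = 1 AND 1 = 1
So w7 = 1 as required.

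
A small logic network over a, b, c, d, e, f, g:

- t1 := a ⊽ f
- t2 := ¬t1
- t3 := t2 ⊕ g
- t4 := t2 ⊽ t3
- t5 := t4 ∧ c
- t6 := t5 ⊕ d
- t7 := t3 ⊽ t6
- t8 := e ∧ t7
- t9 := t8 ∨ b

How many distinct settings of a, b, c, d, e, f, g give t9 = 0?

t9 = t8 ∨ b must be 0, so both t8 = 0 and b = 0.
Enumerating the 128 input combinations, 56 give t9 = 0 and 72 give t9 = 1.

56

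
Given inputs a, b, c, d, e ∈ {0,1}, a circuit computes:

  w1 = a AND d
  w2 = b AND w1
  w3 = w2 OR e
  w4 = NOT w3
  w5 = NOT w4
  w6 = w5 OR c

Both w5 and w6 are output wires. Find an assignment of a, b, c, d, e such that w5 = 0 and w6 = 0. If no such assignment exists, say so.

a=0, b=0, c=0, d=0, e=0

Check with a=0, b=0, c=0, d=0, e=0:
w1 = a AND d = 0 AND 0 = 0
w2 = b AND w1 = 0 AND 0 = 0
w3 = w2 OR e = 0 OR 0 = 0
w4 = NOT w3 = NOT 0 = 1
w5 = NOT w4 = NOT 1 = 0
w6 = w5 OR c = 0 OR 0 = 0
So w5 = 0 and w6 = 0.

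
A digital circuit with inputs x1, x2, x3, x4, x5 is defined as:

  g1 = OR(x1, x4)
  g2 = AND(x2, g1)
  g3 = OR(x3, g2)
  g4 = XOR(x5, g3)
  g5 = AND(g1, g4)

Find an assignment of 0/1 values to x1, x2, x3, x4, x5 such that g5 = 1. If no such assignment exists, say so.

x1=1 x2=0 x3=1 x4=1 x5=0

g5 = AND(g1, g4) must be 1, so both g1 = 1 and g4 = 1.
g1 = OR(x1, x4) must be 1, so at least one of x1, x4 is 1.
Check with x1=1 x2=0 x3=1 x4=1 x5=0:
g1 = OR(x1, x4) = OR(1, 1) = 1
g2 = AND(x2, g1) = AND(0, 1) = 0
g3 = OR(x3, g2) = OR(1, 0) = 1
g4 = XOR(x5, g3) = XOR(0, 1) = 1
g5 = AND(g1, g4) = AND(1, 1) = 1
So g5 = 1 as required.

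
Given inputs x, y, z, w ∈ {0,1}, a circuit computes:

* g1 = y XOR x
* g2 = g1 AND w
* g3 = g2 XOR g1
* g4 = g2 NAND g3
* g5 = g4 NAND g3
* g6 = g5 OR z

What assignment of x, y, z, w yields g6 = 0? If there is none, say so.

x=1, y=0, z=0, w=0

Check with x=1, y=0, z=0, w=0:
g1 = y XOR x = 0 XOR 1 = 1
g2 = g1 AND w = 1 AND 0 = 0
g3 = g2 XOR g1 = 0 XOR 1 = 1
g4 = g2 NAND g3 = 0 NAND 1 = 1
g5 = g4 NAND g3 = 1 NAND 1 = 0
g6 = g5 OR z = 0 OR 0 = 0
So g6 = 0 as required.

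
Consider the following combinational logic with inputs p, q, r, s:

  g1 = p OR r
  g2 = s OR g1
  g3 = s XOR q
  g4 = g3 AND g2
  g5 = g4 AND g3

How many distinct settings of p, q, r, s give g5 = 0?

g5 = g4 AND g3 must be 0, so at least one of g4, g3 is 0.
Enumerating the 16 input combinations, 9 give g5 = 0 and 7 give g5 = 1.

9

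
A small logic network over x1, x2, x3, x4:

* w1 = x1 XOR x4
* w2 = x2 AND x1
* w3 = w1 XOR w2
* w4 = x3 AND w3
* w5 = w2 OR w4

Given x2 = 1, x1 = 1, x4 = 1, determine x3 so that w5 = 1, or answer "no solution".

x3=0

Check with x2 = 1, x1 = 1, x4 = 1 and x3=0:
w1 = x1 XOR x4 = 1 XOR 1 = 0
w2 = x2 AND x1 = 1 AND 1 = 1
w3 = w1 XOR w2 = 0 XOR 1 = 1
w4 = x3 AND w3 = 0 AND 1 = 0
w5 = w2 OR w4 = 1 OR 0 = 1
So w5 = 1.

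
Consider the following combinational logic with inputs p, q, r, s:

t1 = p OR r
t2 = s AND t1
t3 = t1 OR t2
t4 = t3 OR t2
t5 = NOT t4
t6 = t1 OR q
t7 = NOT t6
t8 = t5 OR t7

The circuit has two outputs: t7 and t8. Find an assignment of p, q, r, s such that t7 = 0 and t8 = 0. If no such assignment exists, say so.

p=1 q=1 r=0 s=1

Check with p=1 q=1 r=0 s=1:
t1 = p OR r = 1 OR 0 = 1
t2 = s AND t1 = 1 AND 1 = 1
t3 = t1 OR t2 = 1 OR 1 = 1
t4 = t3 OR t2 = 1 OR 1 = 1
t5 = NOT t4 = NOT 1 = 0
t6 = t1 OR q = 1 OR 1 = 1
t7 = NOT t6 = NOT 1 = 0
t8 = t5 OR t7 = 0 OR 0 = 0
So t7 = 0 and t8 = 0.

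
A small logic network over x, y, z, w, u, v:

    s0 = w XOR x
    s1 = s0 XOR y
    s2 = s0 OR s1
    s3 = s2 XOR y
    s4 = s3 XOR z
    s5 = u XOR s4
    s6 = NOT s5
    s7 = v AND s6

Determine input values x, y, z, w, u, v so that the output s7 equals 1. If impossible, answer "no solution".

x=1, y=1, z=0, w=0, u=0, v=1

s7 = v AND s6 must be 1, so both v = 1 and s6 = 1.
s6 = NOT s5 must be 1, so s5 = 0.
s5 = u XOR s4 must be 0, so u and s4 are equal.
Check with x=1, y=1, z=0, w=0, u=0, v=1:
s0 = w XOR x = 0 XOR 1 = 1
s1 = s0 XOR y = 1 XOR 1 = 0
s2 = s0 OR s1 = 1 OR 0 = 1
s3 = s2 XOR y = 1 XOR 1 = 0
s4 = s3 XOR z = 0 XOR 0 = 0
s5 = u XOR s4 = 0 XOR 0 = 0
s6 = NOT s5 = NOT 0 = 1
s7 = v AND s6 = 1 AND 1 = 1
So s7 = 1 as required.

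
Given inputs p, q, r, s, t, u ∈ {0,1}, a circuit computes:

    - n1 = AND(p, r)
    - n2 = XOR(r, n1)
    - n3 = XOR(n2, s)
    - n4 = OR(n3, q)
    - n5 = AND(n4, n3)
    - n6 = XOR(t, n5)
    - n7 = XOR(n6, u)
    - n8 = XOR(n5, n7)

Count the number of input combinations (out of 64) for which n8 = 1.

32

n8 = XOR(n5, n7) must be 1, so n5 and n7 differ.
Enumerating the 64 input combinations, 32 give n8 = 1 and 32 give n8 = 0.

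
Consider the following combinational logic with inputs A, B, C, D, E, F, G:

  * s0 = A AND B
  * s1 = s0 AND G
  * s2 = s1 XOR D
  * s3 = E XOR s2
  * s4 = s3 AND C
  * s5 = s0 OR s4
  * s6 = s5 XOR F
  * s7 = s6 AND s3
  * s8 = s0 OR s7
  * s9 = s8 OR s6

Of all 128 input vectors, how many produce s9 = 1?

s9 = s8 OR s6 must be 1, so at least one of s8, s6 is 1.
Enumerating the 128 input combinations, 80 give s9 = 1 and 48 give s9 = 0.

80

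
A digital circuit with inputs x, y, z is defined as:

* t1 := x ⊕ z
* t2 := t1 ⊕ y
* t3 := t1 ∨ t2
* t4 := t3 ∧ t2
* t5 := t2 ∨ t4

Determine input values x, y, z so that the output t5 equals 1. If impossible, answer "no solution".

x=0, y=0, z=1

t5 = t2 ∨ t4 must be 1, so at least one of t2, t4 is 1.
Check with x=0, y=0, z=1:
t1 = x ⊕ z = 0 ⊕ 1 = 1
t2 = t1 ⊕ y = 1 ⊕ 0 = 1
t3 = t1 ∨ t2 = 1 ∨ 1 = 1
t4 = t3 ∧ t2 = 1 ∧ 1 = 1
t5 = t2 ∨ t4 = 1 ∨ 1 = 1
So t5 = 1 as required.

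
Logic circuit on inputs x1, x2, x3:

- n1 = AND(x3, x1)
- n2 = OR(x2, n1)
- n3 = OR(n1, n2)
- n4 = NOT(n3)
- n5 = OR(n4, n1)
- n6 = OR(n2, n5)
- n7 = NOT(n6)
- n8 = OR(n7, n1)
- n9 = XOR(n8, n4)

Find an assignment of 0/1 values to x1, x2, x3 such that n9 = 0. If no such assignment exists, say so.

x1=1, x2=1, x3=0

n9 = XOR(n8, n4) must be 0, so n8 and n4 are equal.
Check with x1=1, x2=1, x3=0:
n1 = AND(x3, x1) = AND(0, 1) = 0
n2 = OR(x2, n1) = OR(1, 0) = 1
n3 = OR(n1, n2) = OR(0, 1) = 1
n4 = NOT(n3) = NOT 1 = 0
n5 = OR(n4, n1) = OR(0, 0) = 0
n6 = OR(n2, n5) = OR(1, 0) = 1
n7 = NOT(n6) = NOT 1 = 0
n8 = OR(n7, n1) = OR(0, 0) = 0
n9 = XOR(n8, n4) = XOR(0, 0) = 0
So n9 = 0 as required.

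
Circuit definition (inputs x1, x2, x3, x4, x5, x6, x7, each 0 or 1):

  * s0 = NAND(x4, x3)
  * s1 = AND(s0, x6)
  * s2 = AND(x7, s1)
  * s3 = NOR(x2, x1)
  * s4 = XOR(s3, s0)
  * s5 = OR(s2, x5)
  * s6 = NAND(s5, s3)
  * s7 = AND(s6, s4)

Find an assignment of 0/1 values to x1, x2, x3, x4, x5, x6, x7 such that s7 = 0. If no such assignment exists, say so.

Check with x1=1, x2=0, x3=1, x4=1, x5=1, x6=0, x7=0:
s0 = NAND(x4, x3) = NAND(1, 1) = 0
s1 = AND(s0, x6) = AND(0, 0) = 0
s2 = AND(x7, s1) = AND(0, 0) = 0
s3 = NOR(x2, x1) = NOR(0, 1) = 0
s4 = XOR(s3, s0) = XOR(0, 0) = 0
s5 = OR(s2, x5) = OR(0, 1) = 1
s6 = NAND(s5, s3) = NAND(1, 0) = 1
s7 = AND(s6, s4) = AND(1, 0) = 0
So s7 = 0 as required.

x1=1, x2=0, x3=1, x4=1, x5=1, x6=0, x7=0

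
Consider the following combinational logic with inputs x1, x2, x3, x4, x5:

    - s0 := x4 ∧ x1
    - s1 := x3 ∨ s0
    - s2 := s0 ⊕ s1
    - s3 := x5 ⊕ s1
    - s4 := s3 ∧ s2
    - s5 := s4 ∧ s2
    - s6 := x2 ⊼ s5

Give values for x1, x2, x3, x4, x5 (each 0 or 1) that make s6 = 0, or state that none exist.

s6 = x2 ⊼ s5 must be 0, so both x2 = 1 and s5 = 1.
s5 = s4 ∧ s2 must be 1, so both s4 = 1 and s2 = 1.
s4 = s3 ∧ s2 must be 1, so both s3 = 1 and s2 = 1.
Check with x1=0 x2=1 x3=1 x4=0 x5=0:
s0 = x4 ∧ x1 = 0 ∧ 0 = 0
s1 = x3 ∨ s0 = 1 ∨ 0 = 1
s2 = s0 ⊕ s1 = 0 ⊕ 1 = 1
s3 = x5 ⊕ s1 = 0 ⊕ 1 = 1
s4 = s3 ∧ s2 = 1 ∧ 1 = 1
s5 = s4 ∧ s2 = 1 ∧ 1 = 1
s6 = x2 ⊼ s5 = 1 ⊼ 1 = 0
So s6 = 0 as required.

x1=0 x2=1 x3=1 x4=0 x5=0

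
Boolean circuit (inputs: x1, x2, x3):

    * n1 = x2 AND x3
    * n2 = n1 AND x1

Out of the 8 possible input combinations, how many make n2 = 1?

1

n2 = n1 AND x1 must be 1, so both n1 = 1 and x1 = 1.
n1 = x2 AND x3 must be 1, so both x2 = 1 and x3 = 1.
Satisfying assignments:
  x1=1, x2=1, x3=1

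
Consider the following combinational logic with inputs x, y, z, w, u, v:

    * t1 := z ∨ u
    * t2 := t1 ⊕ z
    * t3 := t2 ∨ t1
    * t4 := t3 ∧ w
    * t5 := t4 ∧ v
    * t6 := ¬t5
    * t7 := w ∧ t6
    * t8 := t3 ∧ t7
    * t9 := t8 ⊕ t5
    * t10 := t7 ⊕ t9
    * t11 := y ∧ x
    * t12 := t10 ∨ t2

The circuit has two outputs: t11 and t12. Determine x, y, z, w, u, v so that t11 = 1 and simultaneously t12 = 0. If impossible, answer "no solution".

x=1, y=1, z=1, w=0, u=0, v=0

Check with x=1, y=1, z=1, w=0, u=0, v=0:
t1 = z ∨ u = 1 ∨ 0 = 1
t2 = t1 ⊕ z = 1 ⊕ 1 = 0
t3 = t2 ∨ t1 = 0 ∨ 1 = 1
t4 = t3 ∧ w = 1 ∧ 0 = 0
t5 = t4 ∧ v = 0 ∧ 0 = 0
t6 = ¬t5 = ¬0 = 1
t7 = w ∧ t6 = 0 ∧ 1 = 0
t8 = t3 ∧ t7 = 1 ∧ 0 = 0
t9 = t8 ⊕ t5 = 0 ⊕ 0 = 0
t10 = t7 ⊕ t9 = 0 ⊕ 0 = 0
t11 = y ∧ x = 1 ∧ 1 = 1
t12 = t10 ∨ t2 = 0 ∨ 0 = 0
So t11 = 1 and t12 = 0.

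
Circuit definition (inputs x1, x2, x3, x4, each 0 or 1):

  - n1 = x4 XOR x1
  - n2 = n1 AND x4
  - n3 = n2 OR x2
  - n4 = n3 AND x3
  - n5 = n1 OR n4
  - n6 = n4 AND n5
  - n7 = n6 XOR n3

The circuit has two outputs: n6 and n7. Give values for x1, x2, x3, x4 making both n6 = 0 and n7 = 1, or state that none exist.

x1=0, x2=1, x3=0, x4=0

Check with x1=0, x2=1, x3=0, x4=0:
n1 = x4 XOR x1 = 0 XOR 0 = 0
n2 = n1 AND x4 = 0 AND 0 = 0
n3 = n2 OR x2 = 0 OR 1 = 1
n4 = n3 AND x3 = 1 AND 0 = 0
n5 = n1 OR n4 = 0 OR 0 = 0
n6 = n4 AND n5 = 0 AND 0 = 0
n7 = n6 XOR n3 = 0 XOR 1 = 1
So n6 = 0 and n7 = 1.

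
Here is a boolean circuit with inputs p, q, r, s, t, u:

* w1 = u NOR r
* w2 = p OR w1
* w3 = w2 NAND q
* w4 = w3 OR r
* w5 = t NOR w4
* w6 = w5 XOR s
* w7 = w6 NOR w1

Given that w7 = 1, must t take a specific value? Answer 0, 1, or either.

either

Both values of t occur among assignments with w7 = 1:
  t=0: p=0, q=0, r=0, s=0, t=0, u=1
  t=1: p=0, q=0, r=0, s=0, t=1, u=1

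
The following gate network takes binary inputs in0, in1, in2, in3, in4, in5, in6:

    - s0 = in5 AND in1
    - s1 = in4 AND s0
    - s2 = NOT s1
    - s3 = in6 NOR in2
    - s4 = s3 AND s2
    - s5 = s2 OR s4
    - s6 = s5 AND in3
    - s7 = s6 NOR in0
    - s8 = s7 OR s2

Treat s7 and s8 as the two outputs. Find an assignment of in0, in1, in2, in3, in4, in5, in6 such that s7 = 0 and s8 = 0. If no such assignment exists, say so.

in0=1 in1=1 in2=0 in3=0 in4=1 in5=1 in6=1

Check with in0=1 in1=1 in2=0 in3=0 in4=1 in5=1 in6=1:
s0 = in5 AND in1 = 1 AND 1 = 1
s1 = in4 AND s0 = 1 AND 1 = 1
s2 = NOT s1 = NOT 1 = 0
s3 = in6 NOR in2 = 1 NOR 0 = 0
s4 = s3 AND s2 = 0 AND 0 = 0
s5 = s2 OR s4 = 0 OR 0 = 0
s6 = s5 AND in3 = 0 AND 0 = 0
s7 = s6 NOR in0 = 0 NOR 1 = 0
s8 = s7 OR s2 = 0 OR 0 = 0
So s7 = 0 and s8 = 0.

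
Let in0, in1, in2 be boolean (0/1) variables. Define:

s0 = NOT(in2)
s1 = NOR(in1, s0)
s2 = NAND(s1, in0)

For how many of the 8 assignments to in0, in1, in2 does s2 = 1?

s2 = NAND(s1, in0) must be 1, so at least one of s1, in0 is 0.
Enumerating the 8 input combinations, 7 give s2 = 1 and 1 give s2 = 0.

7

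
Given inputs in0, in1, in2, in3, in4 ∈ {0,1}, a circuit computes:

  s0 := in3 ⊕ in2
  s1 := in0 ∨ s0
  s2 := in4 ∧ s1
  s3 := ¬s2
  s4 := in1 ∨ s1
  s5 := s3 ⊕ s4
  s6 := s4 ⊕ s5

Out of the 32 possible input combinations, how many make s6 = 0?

s6 = s4 ⊕ s5 must be 0, so s4 and s5 are equal.
Enumerating the 32 input combinations, 12 give s6 = 0 and 20 give s6 = 1.

12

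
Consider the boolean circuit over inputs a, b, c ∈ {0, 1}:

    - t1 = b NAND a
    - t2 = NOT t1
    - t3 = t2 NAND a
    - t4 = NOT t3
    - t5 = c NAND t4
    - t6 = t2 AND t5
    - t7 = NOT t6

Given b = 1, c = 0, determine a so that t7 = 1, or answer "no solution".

a=0

t7 = NOT t6 must be 1, so t6 = 0.
Check with b = 1, c = 0 and a=0:
t1 = b NAND a = 1 NAND 0 = 1
t2 = NOT t1 = NOT 1 = 0
t3 = t2 NAND a = 0 NAND 0 = 1
t4 = NOT t3 = NOT 1 = 0
t5 = c NAND t4 = 0 NAND 0 = 1
t6 = t2 AND t5 = 0 AND 1 = 0
t7 = NOT t6 = NOT 0 = 1
So t7 = 1.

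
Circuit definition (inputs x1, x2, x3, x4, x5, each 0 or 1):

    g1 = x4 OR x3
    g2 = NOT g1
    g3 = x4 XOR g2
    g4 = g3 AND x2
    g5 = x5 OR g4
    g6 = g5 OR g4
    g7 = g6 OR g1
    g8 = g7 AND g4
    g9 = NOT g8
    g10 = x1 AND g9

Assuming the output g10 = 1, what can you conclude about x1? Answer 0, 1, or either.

g10 = x1 AND g9 must be 1, so both x1 = 1 and g9 = 1.
Every assignment with g10 = 1 has x1 = 1; there are 10 such assignment(s).

1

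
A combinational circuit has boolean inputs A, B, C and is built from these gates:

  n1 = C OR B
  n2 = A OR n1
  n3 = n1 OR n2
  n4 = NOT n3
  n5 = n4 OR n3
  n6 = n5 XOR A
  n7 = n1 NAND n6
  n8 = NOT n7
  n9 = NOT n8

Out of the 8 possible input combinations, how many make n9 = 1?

n9 = NOT n8 must be 1, so n8 = 0.
n8 = NOT n7 must be 0, so n7 = 1.
n7 = n1 NAND n6 must be 1, so at least one of n1, n6 is 0.
Enumerating the 8 input combinations, 5 give n9 = 1 and 3 give n9 = 0.

5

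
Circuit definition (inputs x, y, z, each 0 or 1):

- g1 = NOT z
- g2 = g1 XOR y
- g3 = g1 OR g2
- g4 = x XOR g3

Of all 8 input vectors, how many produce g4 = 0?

4

g4 = x XOR g3 must be 0, so x and g3 are equal.
Satisfying assignments:
  x=0, y=0, z=1
  x=1, y=0, z=0
  x=1, y=1, z=0
  x=1, y=1, z=1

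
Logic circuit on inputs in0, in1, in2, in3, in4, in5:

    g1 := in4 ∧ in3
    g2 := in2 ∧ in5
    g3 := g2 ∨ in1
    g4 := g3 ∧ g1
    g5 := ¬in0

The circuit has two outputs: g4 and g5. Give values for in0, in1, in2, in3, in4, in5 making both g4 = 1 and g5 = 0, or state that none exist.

Check with in0=1, in1=1, in2=0, in3=1, in4=1, in5=1:
g1 = in4 ∧ in3 = 1 ∧ 1 = 1
g2 = in2 ∧ in5 = 0 ∧ 1 = 0
g3 = g2 ∨ in1 = 0 ∨ 1 = 1
g4 = g3 ∧ g1 = 1 ∧ 1 = 1
g5 = ¬in0 = ¬1 = 0
So g4 = 1 and g5 = 0.

in0=1, in1=1, in2=0, in3=1, in4=1, in5=1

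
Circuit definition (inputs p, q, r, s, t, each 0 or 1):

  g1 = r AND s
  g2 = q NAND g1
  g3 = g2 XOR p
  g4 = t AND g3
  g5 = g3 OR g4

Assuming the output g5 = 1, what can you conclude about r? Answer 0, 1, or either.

either

Both values of r occur among assignments with g5 = 1:
  r=0: p=0, q=0, r=0, s=0, t=0
  r=1: p=0, q=0, r=1, s=0, t=0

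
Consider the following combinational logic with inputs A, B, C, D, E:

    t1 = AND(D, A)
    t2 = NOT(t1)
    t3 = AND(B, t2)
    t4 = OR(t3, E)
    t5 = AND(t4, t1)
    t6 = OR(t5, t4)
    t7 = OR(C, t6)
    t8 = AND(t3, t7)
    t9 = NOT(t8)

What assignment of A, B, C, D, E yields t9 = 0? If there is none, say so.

A=0, B=1, C=1, D=1, E=1

t9 = NOT(t8) must be 0, so t8 = 1.
t8 = AND(t3, t7) must be 1, so both t3 = 1 and t7 = 1.
Check with A=0, B=1, C=1, D=1, E=1:
t1 = AND(D, A) = AND(1, 0) = 0
t2 = NOT(t1) = NOT 0 = 1
t3 = AND(B, t2) = AND(1, 1) = 1
t4 = OR(t3, E) = OR(1, 1) = 1
t5 = AND(t4, t1) = AND(1, 0) = 0
t6 = OR(t5, t4) = OR(0, 1) = 1
t7 = OR(C, t6) = OR(1, 1) = 1
t8 = AND(t3, t7) = AND(1, 1) = 1
t9 = NOT(t8) = NOT 1 = 0
So t9 = 0 as required.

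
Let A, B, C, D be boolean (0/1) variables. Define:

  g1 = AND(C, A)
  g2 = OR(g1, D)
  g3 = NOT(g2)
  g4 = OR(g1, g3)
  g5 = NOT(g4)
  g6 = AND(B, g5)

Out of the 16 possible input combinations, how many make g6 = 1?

g6 = AND(B, g5) must be 1, so both B = 1 and g5 = 1.
Enumerating the 16 input combinations, 3 give g6 = 1 and 13 give g6 = 0.

3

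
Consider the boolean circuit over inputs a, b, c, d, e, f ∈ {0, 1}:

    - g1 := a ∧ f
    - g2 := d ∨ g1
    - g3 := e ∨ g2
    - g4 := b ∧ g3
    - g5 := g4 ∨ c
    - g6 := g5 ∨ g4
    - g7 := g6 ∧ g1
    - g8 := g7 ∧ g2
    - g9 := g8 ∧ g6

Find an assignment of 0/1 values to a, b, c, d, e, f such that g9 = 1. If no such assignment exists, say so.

a=1, b=0, c=1, d=0, e=1, f=1

g9 = g8 ∧ g6 must be 1, so both g8 = 1 and g6 = 1.
g8 = g7 ∧ g2 must be 1, so both g7 = 1 and g2 = 1.
g6 = g5 ∨ g4 must be 1, so at least one of g5, g4 is 1.
Check with a=1, b=0, c=1, d=0, e=1, f=1:
g1 = a ∧ f = 1 ∧ 1 = 1
g2 = d ∨ g1 = 0 ∨ 1 = 1
g3 = e ∨ g2 = 1 ∨ 1 = 1
g4 = b ∧ g3 = 0 ∧ 1 = 0
g5 = g4 ∨ c = 0 ∨ 1 = 1
g6 = g5 ∨ g4 = 1 ∨ 0 = 1
g7 = g6 ∧ g1 = 1 ∧ 1 = 1
g8 = g7 ∧ g2 = 1 ∧ 1 = 1
g9 = g8 ∧ g6 = 1 ∧ 1 = 1
So g9 = 1 as required.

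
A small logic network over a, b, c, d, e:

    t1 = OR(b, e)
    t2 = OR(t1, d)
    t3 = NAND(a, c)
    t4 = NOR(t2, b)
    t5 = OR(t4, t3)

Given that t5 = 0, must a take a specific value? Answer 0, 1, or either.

1

t5 = OR(t4, t3) must be 0, so both t4 = 0 and t3 = 0.
t4 = NOR(t2, b) must be 0, so at least one of t2, b is 1.
t3 = NAND(a, c) must be 0, so both a = 1 and c = 1.
Every assignment with t5 = 0 has a = 1; there are 7 such assignment(s).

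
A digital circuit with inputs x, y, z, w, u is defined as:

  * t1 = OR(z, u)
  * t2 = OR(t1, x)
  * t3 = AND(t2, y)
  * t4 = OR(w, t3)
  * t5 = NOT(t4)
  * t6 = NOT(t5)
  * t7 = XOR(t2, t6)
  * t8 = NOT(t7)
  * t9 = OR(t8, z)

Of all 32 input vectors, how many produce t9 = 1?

27

t9 = OR(t8, z) must be 1, so at least one of t8, z is 1.
Enumerating the 32 input combinations, 27 give t9 = 1 and 5 give t9 = 0.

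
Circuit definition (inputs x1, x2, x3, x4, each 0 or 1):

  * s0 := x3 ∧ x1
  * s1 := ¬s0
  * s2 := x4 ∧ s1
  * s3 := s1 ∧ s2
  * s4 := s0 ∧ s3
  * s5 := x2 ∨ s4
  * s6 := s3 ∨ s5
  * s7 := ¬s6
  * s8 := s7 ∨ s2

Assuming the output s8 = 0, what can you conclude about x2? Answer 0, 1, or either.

1

s8 = s7 ∨ s2 must be 0, so both s7 = 0 and s2 = 0.
s7 = ¬s6 must be 0, so s6 = 1.
Every assignment with s8 = 0 has x2 = 1; there are 5 such assignment(s).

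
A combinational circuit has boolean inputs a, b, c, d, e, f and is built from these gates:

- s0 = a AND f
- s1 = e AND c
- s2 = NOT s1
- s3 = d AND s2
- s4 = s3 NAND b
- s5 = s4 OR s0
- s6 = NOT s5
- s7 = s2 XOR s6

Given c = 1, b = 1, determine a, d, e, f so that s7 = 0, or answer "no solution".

s7 = s2 XOR s6 must be 0, so s2 and s6 are equal.
Check with c = 1, b = 1 and a=0, d=1, e=0, f=0:
s0 = a AND f = 0 AND 0 = 0
s1 = e AND c = 0 AND 1 = 0
s2 = NOT s1 = NOT 0 = 1
s3 = d AND s2 = 1 AND 1 = 1
s4 = s3 NAND b = 1 NAND 1 = 0
s5 = s4 OR s0 = 0 OR 0 = 0
s6 = NOT s5 = NOT 0 = 1
s7 = s2 XOR s6 = 1 XOR 1 = 0
So s7 = 0.

a=0 d=1 e=0 f=0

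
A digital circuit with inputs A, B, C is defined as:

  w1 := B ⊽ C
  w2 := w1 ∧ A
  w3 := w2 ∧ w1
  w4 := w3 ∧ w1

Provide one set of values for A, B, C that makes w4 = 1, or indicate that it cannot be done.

A=1 B=0 C=0

w4 = w3 ∧ w1 must be 1, so both w3 = 1 and w1 = 1.
Check with A=1 B=0 C=0:
w1 = B ⊽ C = 0 ⊽ 0 = 1
w2 = w1 ∧ A = 1 ∧ 1 = 1
w3 = w2 ∧ w1 = 1 ∧ 1 = 1
w4 = w3 ∧ w1 = 1 ∧ 1 = 1
So w4 = 1 as required.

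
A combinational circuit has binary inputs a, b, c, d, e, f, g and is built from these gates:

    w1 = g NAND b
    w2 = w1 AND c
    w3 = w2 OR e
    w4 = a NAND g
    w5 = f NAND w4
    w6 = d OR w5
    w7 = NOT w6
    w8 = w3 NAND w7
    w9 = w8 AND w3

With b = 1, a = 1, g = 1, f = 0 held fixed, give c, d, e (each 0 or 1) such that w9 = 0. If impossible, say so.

c=1 d=1 e=0

Check with b = 1, a = 1, g = 1, f = 0 and c=1, d=1, e=0:
w1 = g NAND b = 1 NAND 1 = 0
w2 = w1 AND c = 0 AND 1 = 0
w3 = w2 OR e = 0 OR 0 = 0
w4 = a NAND g = 1 NAND 1 = 0
w5 = f NAND w4 = 0 NAND 0 = 1
w6 = d OR w5 = 1 OR 1 = 1
w7 = NOT w6 = NOT 1 = 0
w8 = w3 NAND w7 = 0 NAND 0 = 1
w9 = w8 AND w3 = 1 AND 0 = 0
So w9 = 0.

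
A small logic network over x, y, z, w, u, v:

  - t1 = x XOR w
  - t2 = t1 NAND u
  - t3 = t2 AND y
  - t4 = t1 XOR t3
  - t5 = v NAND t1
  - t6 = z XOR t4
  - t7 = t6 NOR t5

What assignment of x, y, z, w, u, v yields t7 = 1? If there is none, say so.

t7 = t6 NOR t5 must be 1, so both t6 = 0 and t5 = 0.
t6 = z XOR t4 must be 0, so z and t4 are equal.
t5 = v NAND t1 must be 0, so both v = 1 and t1 = 1.
Check with x=0, y=1, z=0, w=1, u=0, v=1:
t1 = x XOR w = 0 XOR 1 = 1
t2 = t1 NAND u = 1 NAND 0 = 1
t3 = t2 AND y = 1 AND 1 = 1
t4 = t1 XOR t3 = 1 XOR 1 = 0
t5 = v NAND t1 = 1 NAND 1 = 0
t6 = z XOR t4 = 0 XOR 0 = 0
t7 = t6 NOR t5 = 0 NOR 0 = 1
So t7 = 1 as required.

x=0, y=1, z=0, w=1, u=0, v=1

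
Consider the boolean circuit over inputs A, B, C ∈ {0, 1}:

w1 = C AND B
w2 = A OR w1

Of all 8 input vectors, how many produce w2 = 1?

5

w2 = A OR w1 must be 1, so at least one of A, w1 is 1.
Satisfying assignments:
  A=0, B=1, C=1
  A=1, B=0, C=0
  A=1, B=0, C=1
  A=1, B=1, C=0
  A=1, B=1, C=1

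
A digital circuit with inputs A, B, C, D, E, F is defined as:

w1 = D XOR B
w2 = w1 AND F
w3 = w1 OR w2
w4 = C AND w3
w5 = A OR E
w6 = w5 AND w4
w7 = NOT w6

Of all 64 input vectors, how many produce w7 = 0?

w7 = NOT w6 must be 0, so w6 = 1.
w6 = w5 AND w4 must be 1, so both w5 = 1 and w4 = 1.
w5 = A OR E must be 1, so at least one of A, E is 1.
Enumerating the 64 input combinations, 12 give w7 = 0 and 52 give w7 = 1.

12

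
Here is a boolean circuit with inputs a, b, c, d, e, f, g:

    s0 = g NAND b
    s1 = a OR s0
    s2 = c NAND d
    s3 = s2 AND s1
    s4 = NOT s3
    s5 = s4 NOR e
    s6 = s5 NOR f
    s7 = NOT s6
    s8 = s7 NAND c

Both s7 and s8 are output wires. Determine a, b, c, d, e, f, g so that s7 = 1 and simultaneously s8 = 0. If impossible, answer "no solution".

Check with a=0, b=1, c=1, d=1, e=1, f=1, g=0:
s0 = g NAND b = 0 NAND 1 = 1
s1 = a OR s0 = 0 OR 1 = 1
s2 = c NAND d = 1 NAND 1 = 0
s3 = s2 AND s1 = 0 AND 1 = 0
s4 = NOT s3 = NOT 0 = 1
s5 = s4 NOR e = 1 NOR 1 = 0
s6 = s5 NOR f = 0 NOR 1 = 0
s7 = NOT s6 = NOT 0 = 1
s8 = s7 NAND c = 1 NAND 1 = 0
So s7 = 1 and s8 = 0.

a=0, b=1, c=1, d=1, e=1, f=1, g=0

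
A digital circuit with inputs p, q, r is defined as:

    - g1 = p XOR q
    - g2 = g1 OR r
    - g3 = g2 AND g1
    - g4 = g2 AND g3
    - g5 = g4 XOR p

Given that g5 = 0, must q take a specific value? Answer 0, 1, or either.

0

g5 = g4 XOR p must be 0, so g4 and p are equal.
Every assignment with g5 = 0 has q = 0; there are 4 such assignment(s).
  p=0, q=0, r=0
  p=0, q=0, r=1
  p=1, q=0, r=0
  p=1, q=0, r=1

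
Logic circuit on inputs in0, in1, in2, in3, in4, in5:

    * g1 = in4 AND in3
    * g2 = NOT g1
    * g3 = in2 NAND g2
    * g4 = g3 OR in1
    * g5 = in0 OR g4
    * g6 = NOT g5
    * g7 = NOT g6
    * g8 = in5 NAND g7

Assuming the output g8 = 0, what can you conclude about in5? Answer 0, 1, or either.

1

g8 = in5 NAND g7 must be 0, so both in5 = 1 and g7 = 1.
Every assignment with g8 = 0 has in5 = 1; there are 29 such assignment(s).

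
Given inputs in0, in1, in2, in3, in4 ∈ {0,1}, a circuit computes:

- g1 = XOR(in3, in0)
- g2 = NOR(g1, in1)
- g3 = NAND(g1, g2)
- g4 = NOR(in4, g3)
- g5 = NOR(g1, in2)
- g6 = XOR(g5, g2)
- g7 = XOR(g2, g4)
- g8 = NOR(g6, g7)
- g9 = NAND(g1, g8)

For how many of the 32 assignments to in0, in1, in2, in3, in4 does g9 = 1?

g9 = NAND(g1, g8) must be 1, so at least one of g1, g8 is 0.
Enumerating the 32 input combinations, 16 give g9 = 1 and 16 give g9 = 0.

16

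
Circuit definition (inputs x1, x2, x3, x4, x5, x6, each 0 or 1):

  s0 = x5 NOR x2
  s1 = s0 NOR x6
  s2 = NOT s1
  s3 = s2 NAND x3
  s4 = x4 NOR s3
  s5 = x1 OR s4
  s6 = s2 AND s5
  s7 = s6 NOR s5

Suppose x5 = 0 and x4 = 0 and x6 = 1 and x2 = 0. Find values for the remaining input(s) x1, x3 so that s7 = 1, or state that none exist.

x1=0 x3=0

Check with x5 = 0 and x4 = 0 and x6 = 1 and x2 = 0 and x1=0, x3=0:
s0 = x5 NOR x2 = 0 NOR 0 = 1
s1 = s0 NOR x6 = 1 NOR 1 = 0
s2 = NOT s1 = NOT 0 = 1
s3 = s2 NAND x3 = 1 NAND 0 = 1
s4 = x4 NOR s3 = 0 NOR 1 = 0
s5 = x1 OR s4 = 0 OR 0 = 0
s6 = s2 AND s5 = 1 AND 0 = 0
s7 = s6 NOR s5 = 0 NOR 0 = 1
So s7 = 1.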